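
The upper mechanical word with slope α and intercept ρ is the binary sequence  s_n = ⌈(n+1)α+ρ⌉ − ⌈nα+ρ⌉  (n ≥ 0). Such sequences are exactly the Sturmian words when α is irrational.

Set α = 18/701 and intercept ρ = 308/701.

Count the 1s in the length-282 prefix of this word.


#1s = Σ_{n=0}^{281} s_n = Σ_{n=0}^{281} (⌈(n+1)α+ρ⌉ − ⌈nα+ρ⌉)
the sum telescopes: every ⌈nα+ρ⌉ with 0 < n < 282 appears once with + and once with −, leaving ⌈282α+ρ⌉ − ⌈0·α+ρ⌉
282α + ρ = (282·18 + 308) / 701 = 5384/701
ρ = 308/701
⌈5384/701⌉ = 8,  ⌈308/701⌉ = 1
#1s = 8 − 1 = 7

7


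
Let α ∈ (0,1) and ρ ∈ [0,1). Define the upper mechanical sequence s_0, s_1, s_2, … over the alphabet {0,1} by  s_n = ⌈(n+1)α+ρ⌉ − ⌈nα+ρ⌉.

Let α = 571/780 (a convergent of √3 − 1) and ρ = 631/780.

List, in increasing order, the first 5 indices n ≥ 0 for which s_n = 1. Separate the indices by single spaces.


0 1 2 4 5

n=0: ⌈1202/780⌉−⌈631/780⌉ = 2−1 = 1  ← one
n=1: ⌈1773/780⌉−⌈1202/780⌉ = 3−2 = 1  ← one
n=2: ⌈2344/780⌉−⌈1773/780⌉ = 4−3 = 1  ← one
n=3: ⌈2915/780⌉−⌈2344/780⌉ = 4−4 = 0
n=4: ⌈3486/780⌉−⌈2915/780⌉ = 5−4 = 1  ← one
n=5: ⌈4057/780⌉−⌈3486/780⌉ = 6−5 = 1  ← one
positions of the first 5 ones: 0 1 2 4 5


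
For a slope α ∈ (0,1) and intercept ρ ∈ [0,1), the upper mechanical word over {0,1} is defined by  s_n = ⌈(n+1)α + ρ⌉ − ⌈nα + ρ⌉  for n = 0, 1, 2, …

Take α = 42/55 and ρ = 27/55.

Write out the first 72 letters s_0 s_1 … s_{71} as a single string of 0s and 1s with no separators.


110111011101110111011110111011101110111101110111011101111011101110111011

n=0: ⌈(1·42+27)/55⌉ − ⌈(0·42+27)/55⌉ = ⌈69/55⌉ − ⌈27/55⌉ = 2 − 1 = 1
n=1: ⌈(2·42+27)/55⌉ − ⌈(1·42+27)/55⌉ = ⌈111/55⌉ − ⌈69/55⌉ = 3 − 2 = 1
n=2: ⌈(3·42+27)/55⌉ − ⌈(2·42+27)/55⌉ = ⌈153/55⌉ − ⌈111/55⌉ = 3 − 3 = 0
n=3: ⌈(4·42+27)/55⌉ − ⌈(3·42+27)/55⌉ = ⌈195/55⌉ − ⌈153/55⌉ = 4 − 3 = 1
n=4: ⌈(5·42+27)/55⌉ − ⌈(4·42+27)/55⌉ = ⌈237/55⌉ − ⌈195/55⌉ = 5 − 4 = 1
n=5: ⌈(6·42+27)/55⌉ − ⌈(5·42+27)/55⌉ = ⌈279/55⌉ − ⌈237/55⌉ = 6 − 5 = 1
n=6: ⌈(7·42+27)/55⌉ − ⌈(6·42+27)/55⌉ = ⌈321/55⌉ − ⌈279/55⌉ = 6 − 6 = 0
n=7: ⌈(8·42+27)/55⌉ − ⌈(7·42+27)/55⌉ = ⌈363/55⌉ − ⌈321/55⌉ = 7 − 6 = 1
n=8: ⌈(9·42+27)/55⌉ − ⌈(8·42+27)/55⌉ = ⌈405/55⌉ − ⌈363/55⌉ = 8 − 7 = 1
n=9: ⌈(10·42+27)/55⌉ − ⌈(9·42+27)/55⌉ = ⌈447/55⌉ − ⌈405/55⌉ = 9 − 8 = 1
n=10: ⌈(11·42+27)/55⌉ − ⌈(10·42+27)/55⌉ = ⌈489/55⌉ − ⌈447/55⌉ = 9 − 9 = 0
n=11: ⌈(12·42+27)/55⌉ − ⌈(11·42+27)/55⌉ = ⌈531/55⌉ − ⌈489/55⌉ = 10 − 9 = 1
n=12: ⌈(13·42+27)/55⌉ − ⌈(12·42+27)/55⌉ = ⌈573/55⌉ − ⌈531/55⌉ = 11 − 10 = 1
n=13: ⌈(14·42+27)/55⌉ − ⌈(13·42+27)/55⌉ = ⌈615/55⌉ − ⌈573/55⌉ = 12 − 11 = 1
n=14: ⌈(15·42+27)/55⌉ − ⌈(14·42+27)/55⌉ = ⌈657/55⌉ − ⌈615/55⌉ = 12 − 12 = 0
n=15: ⌈(16·42+27)/55⌉ − ⌈(15·42+27)/55⌉ = ⌈699/55⌉ − ⌈657/55⌉ = 13 − 12 = 1
n=16: ⌈(17·42+27)/55⌉ − ⌈(16·42+27)/55⌉ = ⌈741/55⌉ − ⌈699/55⌉ = 14 − 13 = 1
n=17: ⌈(18·42+27)/55⌉ − ⌈(17·42+27)/55⌉ = ⌈783/55⌉ − ⌈741/55⌉ = 15 − 14 = 1
n=18: ⌈(19·42+27)/55⌉ − ⌈(18·42+27)/55⌉ = ⌈825/55⌉ − ⌈783/55⌉ = 15 − 15 = 0
n=19: ⌈(20·42+27)/55⌉ − ⌈(19·42+27)/55⌉ = ⌈867/55⌉ − ⌈825/55⌉ = 16 − 15 = 1
n=20: ⌈(21·42+27)/55⌉ − ⌈(20·42+27)/55⌉ = ⌈909/55⌉ − ⌈867/55⌉ = 17 − 16 = 1
n=21: ⌈(22·42+27)/55⌉ − ⌈(21·42+27)/55⌉ = ⌈951/55⌉ − ⌈909/55⌉ = 18 − 17 = 1
n=22: ⌈(23·42+27)/55⌉ − ⌈(22·42+27)/55⌉ = ⌈993/55⌉ − ⌈951/55⌉ = 19 − 18 = 1
n=23: ⌈(24·42+27)/55⌉ − ⌈(23·42+27)/55⌉ = ⌈1035/55⌉ − ⌈993/55⌉ = 19 − 19 = 0
n=24: ⌈(25·42+27)/55⌉ − ⌈(24·42+27)/55⌉ = ⌈1077/55⌉ − ⌈1035/55⌉ = 20 − 19 = 1
n=25: ⌈(26·42+27)/55⌉ − ⌈(25·42+27)/55⌉ = ⌈1119/55⌉ − ⌈1077/55⌉ = 21 − 20 = 1
n=26: ⌈(27·42+27)/55⌉ − ⌈(26·42+27)/55⌉ = ⌈1161/55⌉ − ⌈1119/55⌉ = 22 − 21 = 1
n=27: ⌈(28·42+27)/55⌉ − ⌈(27·42+27)/55⌉ = ⌈1203/55⌉ − ⌈1161/55⌉ = 22 − 22 = 0
n=28: ⌈(29·42+27)/55⌉ − ⌈(28·42+27)/55⌉ = ⌈1245/55⌉ − ⌈1203/55⌉ = 23 − 22 = 1
n=29: ⌈(30·42+27)/55⌉ − ⌈(29·42+27)/55⌉ = ⌈1287/55⌉ − ⌈1245/55⌉ = 24 − 23 = 1
n=30: ⌈(31·42+27)/55⌉ − ⌈(30·42+27)/55⌉ = ⌈1329/55⌉ − ⌈1287/55⌉ = 25 − 24 = 1
n=31: ⌈(32·42+27)/55⌉ − ⌈(31·42+27)/55⌉ = ⌈1371/55⌉ − ⌈1329/55⌉ = 25 − 25 = 0
n=32: ⌈(33·42+27)/55⌉ − ⌈(32·42+27)/55⌉ = ⌈1413/55⌉ − ⌈1371/55⌉ = 26 − 25 = 1
n=33: ⌈(34·42+27)/55⌉ − ⌈(33·42+27)/55⌉ = ⌈1455/55⌉ − ⌈1413/55⌉ = 27 − 26 = 1
n=34: ⌈(35·42+27)/55⌉ − ⌈(34·42+27)/55⌉ = ⌈1497/55⌉ − ⌈1455/55⌉ = 28 − 27 = 1
n=35: ⌈(36·42+27)/55⌉ − ⌈(35·42+27)/55⌉ = ⌈1539/55⌉ − ⌈1497/55⌉ = 28 − 28 = 0
n=36: ⌈(37·42+27)/55⌉ − ⌈(36·42+27)/55⌉ = ⌈1581/55⌉ − ⌈1539/55⌉ = 29 − 28 = 1
n=37: ⌈(38·42+27)/55⌉ − ⌈(37·42+27)/55⌉ = ⌈1623/55⌉ − ⌈1581/55⌉ = 30 − 29 = 1
n=38: ⌈(39·42+27)/55⌉ − ⌈(38·42+27)/55⌉ = ⌈1665/55⌉ − ⌈1623/55⌉ = 31 − 30 = 1
n=39: ⌈(40·42+27)/55⌉ − ⌈(39·42+27)/55⌉ = ⌈1707/55⌉ − ⌈1665/55⌉ = 32 − 31 = 1
n=40: ⌈(41·42+27)/55⌉ − ⌈(40·42+27)/55⌉ = ⌈1749/55⌉ − ⌈1707/55⌉ = 32 − 32 = 0
n=41: ⌈(42·42+27)/55⌉ − ⌈(41·42+27)/55⌉ = ⌈1791/55⌉ − ⌈1749/55⌉ = 33 − 32 = 1
n=42: ⌈(43·42+27)/55⌉ − ⌈(42·42+27)/55⌉ = ⌈1833/55⌉ − ⌈1791/55⌉ = 34 − 33 = 1
n=43: ⌈(44·42+27)/55⌉ − ⌈(43·42+27)/55⌉ = ⌈1875/55⌉ − ⌈1833/55⌉ = 35 − 34 = 1
n=44: ⌈(45·42+27)/55⌉ − ⌈(44·42+27)/55⌉ = ⌈1917/55⌉ − ⌈1875/55⌉ = 35 − 35 = 0
n=45: ⌈(46·42+27)/55⌉ − ⌈(45·42+27)/55⌉ = ⌈1959/55⌉ − ⌈1917/55⌉ = 36 − 35 = 1
n=46: ⌈(47·42+27)/55⌉ − ⌈(46·42+27)/55⌉ = ⌈2001/55⌉ − ⌈1959/55⌉ = 37 − 36 = 1
n=47: ⌈(48·42+27)/55⌉ − ⌈(47·42+27)/55⌉ = ⌈2043/55⌉ − ⌈2001/55⌉ = 38 − 37 = 1
n=48: ⌈(49·42+27)/55⌉ − ⌈(48·42+27)/55⌉ = ⌈2085/55⌉ − ⌈2043/55⌉ = 38 − 38 = 0
n=49: ⌈(50·42+27)/55⌉ − ⌈(49·42+27)/55⌉ = ⌈2127/55⌉ − ⌈2085/55⌉ = 39 − 38 = 1
n=50: ⌈(51·42+27)/55⌉ − ⌈(50·42+27)/55⌉ = ⌈2169/55⌉ − ⌈2127/55⌉ = 40 − 39 = 1
n=51: ⌈(52·42+27)/55⌉ − ⌈(51·42+27)/55⌉ = ⌈2211/55⌉ − ⌈2169/55⌉ = 41 − 40 = 1
n=52: ⌈(53·42+27)/55⌉ − ⌈(52·42+27)/55⌉ = ⌈2253/55⌉ − ⌈2211/55⌉ = 41 − 41 = 0
n=53: ⌈(54·42+27)/55⌉ − ⌈(53·42+27)/55⌉ = ⌈2295/55⌉ − ⌈2253/55⌉ = 42 − 41 = 1
n=54: ⌈(55·42+27)/55⌉ − ⌈(54·42+27)/55⌉ = ⌈2337/55⌉ − ⌈2295/55⌉ = 43 − 42 = 1
n=55: ⌈(56·42+27)/55⌉ − ⌈(55·42+27)/55⌉ = ⌈2379/55⌉ − ⌈2337/55⌉ = 44 − 43 = 1
n=56: ⌈(57·42+27)/55⌉ − ⌈(56·42+27)/55⌉ = ⌈2421/55⌉ − ⌈2379/55⌉ = 45 − 44 = 1
n=57: ⌈(58·42+27)/55⌉ − ⌈(57·42+27)/55⌉ = ⌈2463/55⌉ − ⌈2421/55⌉ = 45 − 45 = 0
n=58: ⌈(59·42+27)/55⌉ − ⌈(58·42+27)/55⌉ = ⌈2505/55⌉ − ⌈2463/55⌉ = 46 − 45 = 1
n=59: ⌈(60·42+27)/55⌉ − ⌈(59·42+27)/55⌉ = ⌈2547/55⌉ − ⌈2505/55⌉ = 47 − 46 = 1
n=60: ⌈(61·42+27)/55⌉ − ⌈(60·42+27)/55⌉ = ⌈2589/55⌉ − ⌈2547/55⌉ = 48 − 47 = 1
n=61: ⌈(62·42+27)/55⌉ − ⌈(61·42+27)/55⌉ = ⌈2631/55⌉ − ⌈2589/55⌉ = 48 − 48 = 0
n=62: ⌈(63·42+27)/55⌉ − ⌈(62·42+27)/55⌉ = ⌈2673/55⌉ − ⌈2631/55⌉ = 49 − 48 = 1
n=63: ⌈(64·42+27)/55⌉ − ⌈(63·42+27)/55⌉ = ⌈2715/55⌉ − ⌈2673/55⌉ = 50 − 49 = 1
n=64: ⌈(65·42+27)/55⌉ − ⌈(64·42+27)/55⌉ = ⌈2757/55⌉ − ⌈2715/55⌉ = 51 − 50 = 1
n=65: ⌈(66·42+27)/55⌉ − ⌈(65·42+27)/55⌉ = ⌈2799/55⌉ − ⌈2757/55⌉ = 51 − 51 = 0
n=66: ⌈(67·42+27)/55⌉ − ⌈(66·42+27)/55⌉ = ⌈2841/55⌉ − ⌈2799/55⌉ = 52 − 51 = 1
n=67: ⌈(68·42+27)/55⌉ − ⌈(67·42+27)/55⌉ = ⌈2883/55⌉ − ⌈2841/55⌉ = 53 − 52 = 1
n=68: ⌈(69·42+27)/55⌉ − ⌈(68·42+27)/55⌉ = ⌈2925/55⌉ − ⌈2883/55⌉ = 54 − 53 = 1
n=69: ⌈(70·42+27)/55⌉ − ⌈(69·42+27)/55⌉ = ⌈2967/55⌉ − ⌈2925/55⌉ = 54 − 54 = 0
n=70: ⌈(71·42+27)/55⌉ − ⌈(70·42+27)/55⌉ = ⌈3009/55⌉ − ⌈2967/55⌉ = 55 − 54 = 1
n=71: ⌈(72·42+27)/55⌉ − ⌈(71·42+27)/55⌉ = ⌈3051/55⌉ − ⌈3009/55⌉ = 56 − 55 = 1


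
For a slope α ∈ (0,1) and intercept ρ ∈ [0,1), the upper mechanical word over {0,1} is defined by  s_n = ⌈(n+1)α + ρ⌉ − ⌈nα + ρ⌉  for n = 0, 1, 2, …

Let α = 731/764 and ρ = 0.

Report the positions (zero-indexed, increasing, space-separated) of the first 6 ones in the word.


0 1 2 3 4 5

n=0: ⌈731/764⌉−⌈0/764⌉ = 1−0 = 1  ← one
n=1: ⌈1462/764⌉−⌈731/764⌉ = 2−1 = 1  ← one
n=2: ⌈2193/764⌉−⌈1462/764⌉ = 3−2 = 1  ← one
n=3: ⌈2924/764⌉−⌈2193/764⌉ = 4−3 = 1  ← one
n=4: ⌈3655/764⌉−⌈2924/764⌉ = 5−4 = 1  ← one
n=5: ⌈4386/764⌉−⌈3655/764⌉ = 6−5 = 1  ← one
positions of the first 6 ones: 0 1 2 3 4 5


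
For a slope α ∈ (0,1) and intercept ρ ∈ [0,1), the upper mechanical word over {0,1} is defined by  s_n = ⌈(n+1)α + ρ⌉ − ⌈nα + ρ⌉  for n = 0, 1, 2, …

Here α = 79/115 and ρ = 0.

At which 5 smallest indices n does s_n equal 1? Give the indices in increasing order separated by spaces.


0 1 2 4 5

n=0: ⌈79/115⌉−⌈0/115⌉ = 1−0 = 1  ← one
n=1: ⌈158/115⌉−⌈79/115⌉ = 2−1 = 1  ← one
n=2: ⌈237/115⌉−⌈158/115⌉ = 3−2 = 1  ← one
n=3: ⌈316/115⌉−⌈237/115⌉ = 3−3 = 0
n=4: ⌈395/115⌉−⌈316/115⌉ = 4−3 = 1  ← one
n=5: ⌈474/115⌉−⌈395/115⌉ = 5−4 = 1  ← one
positions of the first 5 ones: 0 1 2 4 5


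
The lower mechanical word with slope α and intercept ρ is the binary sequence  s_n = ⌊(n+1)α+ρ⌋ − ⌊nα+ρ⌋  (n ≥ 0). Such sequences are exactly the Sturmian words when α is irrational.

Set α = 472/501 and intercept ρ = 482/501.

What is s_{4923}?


(n+1)α + ρ = (4924·472 + 482) / 501 = 2324610/501
nα + ρ     = (4923·472 + 482) / 501 = 2324138/501
⌊2324610/501⌋ = 4639,  ⌊2324138/501⌋ = 4638
s_{4923} = 4639 − 4638 = 1

1


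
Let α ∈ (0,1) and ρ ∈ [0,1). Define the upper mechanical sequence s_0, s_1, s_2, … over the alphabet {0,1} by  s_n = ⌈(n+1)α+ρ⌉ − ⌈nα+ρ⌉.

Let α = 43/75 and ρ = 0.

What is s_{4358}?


(n+1)α + ρ = (4359·43) / 75 = 187437/75
nα + ρ     = (4358·43) / 75 = 187394/75
⌈187437/75⌉ = 2500,  ⌈187394/75⌉ = 2499
s_{4358} = 2500 − 2499 = 1

1


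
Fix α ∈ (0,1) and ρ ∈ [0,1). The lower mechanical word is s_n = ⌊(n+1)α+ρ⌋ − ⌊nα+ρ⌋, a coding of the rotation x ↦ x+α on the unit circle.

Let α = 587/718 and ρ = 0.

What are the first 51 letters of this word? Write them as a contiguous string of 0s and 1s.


011110111101111101111011111011110111110111101111101

n=0: ⌊(1·587)/718⌋ − ⌊(0·587)/718⌋ = ⌊587/718⌋ − ⌊0/718⌋ = 0 − 0 = 0
n=1: ⌊(2·587)/718⌋ − ⌊(1·587)/718⌋ = ⌊1174/718⌋ − ⌊587/718⌋ = 1 − 0 = 1
n=2: ⌊(3·587)/718⌋ − ⌊(2·587)/718⌋ = ⌊1761/718⌋ − ⌊1174/718⌋ = 2 − 1 = 1
n=3: ⌊(4·587)/718⌋ − ⌊(3·587)/718⌋ = ⌊2348/718⌋ − ⌊1761/718⌋ = 3 − 2 = 1
n=4: ⌊(5·587)/718⌋ − ⌊(4·587)/718⌋ = ⌊2935/718⌋ − ⌊2348/718⌋ = 4 − 3 = 1
n=5: ⌊(6·587)/718⌋ − ⌊(5·587)/718⌋ = ⌊3522/718⌋ − ⌊2935/718⌋ = 4 − 4 = 0
n=6: ⌊(7·587)/718⌋ − ⌊(6·587)/718⌋ = ⌊4109/718⌋ − ⌊3522/718⌋ = 5 − 4 = 1
n=7: ⌊(8·587)/718⌋ − ⌊(7·587)/718⌋ = ⌊4696/718⌋ − ⌊4109/718⌋ = 6 − 5 = 1
n=8: ⌊(9·587)/718⌋ − ⌊(8·587)/718⌋ = ⌊5283/718⌋ − ⌊4696/718⌋ = 7 − 6 = 1
n=9: ⌊(10·587)/718⌋ − ⌊(9·587)/718⌋ = ⌊5870/718⌋ − ⌊5283/718⌋ = 8 − 7 = 1
n=10: ⌊(11·587)/718⌋ − ⌊(10·587)/718⌋ = ⌊6457/718⌋ − ⌊5870/718⌋ = 8 − 8 = 0
n=11: ⌊(12·587)/718⌋ − ⌊(11·587)/718⌋ = ⌊7044/718⌋ − ⌊6457/718⌋ = 9 − 8 = 1
n=12: ⌊(13·587)/718⌋ − ⌊(12·587)/718⌋ = ⌊7631/718⌋ − ⌊7044/718⌋ = 10 − 9 = 1
n=13: ⌊(14·587)/718⌋ − ⌊(13·587)/718⌋ = ⌊8218/718⌋ − ⌊7631/718⌋ = 11 − 10 = 1
n=14: ⌊(15·587)/718⌋ − ⌊(14·587)/718⌋ = ⌊8805/718⌋ − ⌊8218/718⌋ = 12 − 11 = 1
n=15: ⌊(16·587)/718⌋ − ⌊(15·587)/718⌋ = ⌊9392/718⌋ − ⌊8805/718⌋ = 13 − 12 = 1
n=16: ⌊(17·587)/718⌋ − ⌊(16·587)/718⌋ = ⌊9979/718⌋ − ⌊9392/718⌋ = 13 − 13 = 0
n=17: ⌊(18·587)/718⌋ − ⌊(17·587)/718⌋ = ⌊10566/718⌋ − ⌊9979/718⌋ = 14 − 13 = 1
n=18: ⌊(19·587)/718⌋ − ⌊(18·587)/718⌋ = ⌊11153/718⌋ − ⌊10566/718⌋ = 15 − 14 = 1
n=19: ⌊(20·587)/718⌋ − ⌊(19·587)/718⌋ = ⌊11740/718⌋ − ⌊11153/718⌋ = 16 − 15 = 1
n=20: ⌊(21·587)/718⌋ − ⌊(20·587)/718⌋ = ⌊12327/718⌋ − ⌊11740/718⌋ = 17 − 16 = 1
n=21: ⌊(22·587)/718⌋ − ⌊(21·587)/718⌋ = ⌊12914/718⌋ − ⌊12327/718⌋ = 17 − 17 = 0
n=22: ⌊(23·587)/718⌋ − ⌊(22·587)/718⌋ = ⌊13501/718⌋ − ⌊12914/718⌋ = 18 − 17 = 1
n=23: ⌊(24·587)/718⌋ − ⌊(23·587)/718⌋ = ⌊14088/718⌋ − ⌊13501/718⌋ = 19 − 18 = 1
n=24: ⌊(25·587)/718⌋ − ⌊(24·587)/718⌋ = ⌊14675/718⌋ − ⌊14088/718⌋ = 20 − 19 = 1
n=25: ⌊(26·587)/718⌋ − ⌊(25·587)/718⌋ = ⌊15262/718⌋ − ⌊14675/718⌋ = 21 − 20 = 1
n=26: ⌊(27·587)/718⌋ − ⌊(26·587)/718⌋ = ⌊15849/718⌋ − ⌊15262/718⌋ = 22 − 21 = 1
n=27: ⌊(28·587)/718⌋ − ⌊(27·587)/718⌋ = ⌊16436/718⌋ − ⌊15849/718⌋ = 22 − 22 = 0
n=28: ⌊(29·587)/718⌋ − ⌊(28·587)/718⌋ = ⌊17023/718⌋ − ⌊16436/718⌋ = 23 − 22 = 1
n=29: ⌊(30·587)/718⌋ − ⌊(29·587)/718⌋ = ⌊17610/718⌋ − ⌊17023/718⌋ = 24 − 23 = 1
n=30: ⌊(31·587)/718⌋ − ⌊(30·587)/718⌋ = ⌊18197/718⌋ − ⌊17610/718⌋ = 25 − 24 = 1
n=31: ⌊(32·587)/718⌋ − ⌊(31·587)/718⌋ = ⌊18784/718⌋ − ⌊18197/718⌋ = 26 − 25 = 1
n=32: ⌊(33·587)/718⌋ − ⌊(32·587)/718⌋ = ⌊19371/718⌋ − ⌊18784/718⌋ = 26 − 26 = 0
n=33: ⌊(34·587)/718⌋ − ⌊(33·587)/718⌋ = ⌊19958/718⌋ − ⌊19371/718⌋ = 27 − 26 = 1
n=34: ⌊(35·587)/718⌋ − ⌊(34·587)/718⌋ = ⌊20545/718⌋ − ⌊19958/718⌋ = 28 − 27 = 1
n=35: ⌊(36·587)/718⌋ − ⌊(35·587)/718⌋ = ⌊21132/718⌋ − ⌊20545/718⌋ = 29 − 28 = 1
n=36: ⌊(37·587)/718⌋ − ⌊(36·587)/718⌋ = ⌊21719/718⌋ − ⌊21132/718⌋ = 30 − 29 = 1
n=37: ⌊(38·587)/718⌋ − ⌊(37·587)/718⌋ = ⌊22306/718⌋ − ⌊21719/718⌋ = 31 − 30 = 1
n=38: ⌊(39·587)/718⌋ − ⌊(38·587)/718⌋ = ⌊22893/718⌋ − ⌊22306/718⌋ = 31 − 31 = 0
n=39: ⌊(40·587)/718⌋ − ⌊(39·587)/718⌋ = ⌊23480/718⌋ − ⌊22893/718⌋ = 32 − 31 = 1
n=40: ⌊(41·587)/718⌋ − ⌊(40·587)/718⌋ = ⌊24067/718⌋ − ⌊23480/718⌋ = 33 − 32 = 1
n=41: ⌊(42·587)/718⌋ − ⌊(41·587)/718⌋ = ⌊24654/718⌋ − ⌊24067/718⌋ = 34 − 33 = 1
n=42: ⌊(43·587)/718⌋ − ⌊(42·587)/718⌋ = ⌊25241/718⌋ − ⌊24654/718⌋ = 35 − 34 = 1
n=43: ⌊(44·587)/718⌋ − ⌊(43·587)/718⌋ = ⌊25828/718⌋ − ⌊25241/718⌋ = 35 − 35 = 0
n=44: ⌊(45·587)/718⌋ − ⌊(44·587)/718⌋ = ⌊26415/718⌋ − ⌊25828/718⌋ = 36 − 35 = 1
n=45: ⌊(46·587)/718⌋ − ⌊(45·587)/718⌋ = ⌊27002/718⌋ − ⌊26415/718⌋ = 37 − 36 = 1
n=46: ⌊(47·587)/718⌋ − ⌊(46·587)/718⌋ = ⌊27589/718⌋ − ⌊27002/718⌋ = 38 − 37 = 1
n=47: ⌊(48·587)/718⌋ − ⌊(47·587)/718⌋ = ⌊28176/718⌋ − ⌊27589/718⌋ = 39 − 38 = 1
n=48: ⌊(49·587)/718⌋ − ⌊(48·587)/718⌋ = ⌊28763/718⌋ − ⌊28176/718⌋ = 40 − 39 = 1
n=49: ⌊(50·587)/718⌋ − ⌊(49·587)/718⌋ = ⌊29350/718⌋ − ⌊28763/718⌋ = 40 − 40 = 0
n=50: ⌊(51·587)/718⌋ − ⌊(50·587)/718⌋ = ⌊29937/718⌋ − ⌊29350/718⌋ = 41 − 40 = 1


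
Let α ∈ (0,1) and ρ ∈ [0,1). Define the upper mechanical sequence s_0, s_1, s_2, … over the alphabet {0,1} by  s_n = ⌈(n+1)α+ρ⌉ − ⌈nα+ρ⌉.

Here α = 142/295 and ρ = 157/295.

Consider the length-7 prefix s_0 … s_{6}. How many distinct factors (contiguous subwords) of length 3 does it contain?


4

t_n = ⌈(n·142+157)/295⌉ for n = 0 … 7:
  n=0…7: ⌈157/295⌉=1 ⌈299/295⌉=2 ⌈441/295⌉=2 ⌈583/295⌉=2 ⌈725/295⌉=3 ⌈867/295⌉=3 ⌈1009/295⌉=4 ⌈1151/295⌉=4
s_n = t_(n+1) − t_n for n = 0 … 6 gives
prefix = 1001010
slide a length-3 window over [0..2] … [4..6] (5 windows); first occurrence of each distinct factor:
  [  0..  2] 100
  [  1..  3] 001
  [  2..  4] 010
  [  3..  5] 101
  (the other 1 window repeats one of these)
distinct factors: {001, 010, 100, 101}
count = 4  (Sturmian bound for length 3 is 4)


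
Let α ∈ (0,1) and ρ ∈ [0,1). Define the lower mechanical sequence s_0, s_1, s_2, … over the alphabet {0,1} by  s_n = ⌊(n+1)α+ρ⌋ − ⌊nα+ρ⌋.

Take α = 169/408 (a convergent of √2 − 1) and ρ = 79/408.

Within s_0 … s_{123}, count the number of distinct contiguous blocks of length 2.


3

t_n = ⌊(n·169+79)/408⌋ for n = 0 … 124:
  n=0…9: ⌊79/408⌋=0 ⌊248/408⌋=0 ⌊417/408⌋=1 ⌊586/408⌋=1 ⌊755/408⌋=1 ⌊924/408⌋=2 ⌊1093/408⌋=2 ⌊1262/408⌋=3 ⌊1431/408⌋=3 ⌊1600/408⌋=3
  n=10…19: ⌊1769/408⌋=4 ⌊1938/408⌋=4 ⌊2107/408⌋=5 ⌊2276/408⌋=5 ⌊2445/408⌋=5 ⌊2614/408⌋=6 ⌊2783/408⌋=6 ⌊2952/408⌋=7 ⌊3121/408⌋=7 ⌊3290/408⌋=8
  n=20…29: ⌊3459/408⌋=8 ⌊3628/408⌋=8 ⌊3797/408⌋=9 ⌊3966/408⌋=9 ⌊4135/408⌋=10 ⌊4304/408⌋=10 ⌊4473/408⌋=10 ⌊4642/408⌋=11 ⌊4811/408⌋=11 ⌊4980/408⌋=12
  n=30…39: ⌊5149/408⌋=12 ⌊5318/408⌋=13 ⌊5487/408⌋=13 ⌊5656/408⌋=13 ⌊5825/408⌋=14 ⌊5994/408⌋=14 ⌊6163/408⌋=15 ⌊6332/408⌋=15 ⌊6501/408⌋=15 ⌊6670/408⌋=16
  n=40…49: ⌊6839/408⌋=16 ⌊7008/408⌋=17 ⌊7177/408⌋=17 ⌊7346/408⌋=18 ⌊7515/408⌋=18 ⌊7684/408⌋=18 ⌊7853/408⌋=19 ⌊8022/408⌋=19 ⌊8191/408⌋=20 ⌊8360/408⌋=20
  n=50…59: ⌊8529/408⌋=20 ⌊8698/408⌋=21 ⌊8867/408⌋=21 ⌊9036/408⌋=22 ⌊9205/408⌋=22 ⌊9374/408⌋=22 ⌊9543/408⌋=23 ⌊9712/408⌋=23 ⌊9881/408⌋=24 ⌊10050/408⌋=24
  n=60…69: ⌊10219/408⌋=25 ⌊10388/408⌋=25 ⌊10557/408⌋=25 ⌊10726/408⌋=26 ⌊10895/408⌋=26 ⌊11064/408⌋=27 ⌊11233/408⌋=27 ⌊11402/408⌋=27 ⌊11571/408⌋=28 ⌊11740/408⌋=28
  n=70…79: ⌊11909/408⌋=29 ⌊12078/408⌋=29 ⌊12247/408⌋=30 ⌊12416/408⌋=30 ⌊12585/408⌋=30 ⌊12754/408⌋=31 ⌊12923/408⌋=31 ⌊13092/408⌋=32 ⌊13261/408⌋=32 ⌊13430/408⌋=32
  n=80…89: ⌊13599/408⌋=33 ⌊13768/408⌋=33 ⌊13937/408⌋=34 ⌊14106/408⌋=34 ⌊14275/408⌋=34 ⌊14444/408⌋=35 ⌊14613/408⌋=35 ⌊14782/408⌋=36 ⌊14951/408⌋=36 ⌊15120/408⌋=37
  n=90…99: ⌊15289/408⌋=37 ⌊15458/408⌋=37 ⌊15627/408⌋=38 ⌊15796/408⌋=38 ⌊15965/408⌋=39 ⌊16134/408⌋=39 ⌊16303/408⌋=39 ⌊16472/408⌋=40 ⌊16641/408⌋=40 ⌊16810/408⌋=41
  n=100…109: ⌊16979/408⌋=41 ⌊17148/408⌋=42 ⌊17317/408⌋=42 ⌊17486/408⌋=42 ⌊17655/408⌋=43 ⌊17824/408⌋=43 ⌊17993/408⌋=44 ⌊18162/408⌋=44 ⌊18331/408⌋=44 ⌊18500/408⌋=45
  n=110…119: ⌊18669/408⌋=45 ⌊18838/408⌋=46 ⌊19007/408⌋=46 ⌊19176/408⌋=47 ⌊19345/408⌋=47 ⌊19514/408⌋=47 ⌊19683/408⌋=48 ⌊19852/408⌋=48 ⌊20021/408⌋=49 ⌊20190/408⌋=49
  n=120…124: ⌊20359/408⌋=49 ⌊20528/408⌋=50 ⌊20697/408⌋=50 ⌊20866/408⌋=51 ⌊21035/408⌋=51
s_n = t_(n+1) − t_n for n = 0 … 123 gives
prefix = 0100101001010010101001010010101001010010101001010010100101010010100101010010100101001010100101001010100101001010100101001010
slide a length-2 window over [0..1] … [122..123] (123 windows); first occurrence of each distinct factor:
  [  0..  1] 01
  [  1..  2] 10
  [  2..  3] 00
  (the other 120 windows repeat one of these)
distinct factors: {00, 01, 10}
count = 3  (Sturmian bound for length 2 is 3)


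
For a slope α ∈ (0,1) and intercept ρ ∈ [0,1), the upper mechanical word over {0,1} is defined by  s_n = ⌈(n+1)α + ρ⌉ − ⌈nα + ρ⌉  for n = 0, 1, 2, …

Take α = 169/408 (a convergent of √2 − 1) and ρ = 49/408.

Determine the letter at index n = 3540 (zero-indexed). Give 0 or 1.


0

(n+1)α + ρ = (3541·169 + 49) / 408 = 598478/408
nα + ρ     = (3540·169 + 49) / 408 = 598309/408
⌈598478/408⌉ = 1467,  ⌈598309/408⌉ = 1467
s_{3540} = 1467 − 1467 = 0


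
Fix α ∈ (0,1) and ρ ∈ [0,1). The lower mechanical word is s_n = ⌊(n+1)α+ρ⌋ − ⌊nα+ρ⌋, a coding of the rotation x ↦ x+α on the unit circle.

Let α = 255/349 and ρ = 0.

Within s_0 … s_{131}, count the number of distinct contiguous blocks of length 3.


t_n = ⌊(n·255)/349⌋ for n = 0 … 132:
  n=0…9: ⌊0/349⌋=0 ⌊255/349⌋=0 ⌊510/349⌋=1 ⌊765/349⌋=2 ⌊1020/349⌋=2 ⌊1275/349⌋=3 ⌊1530/349⌋=4 ⌊1785/349⌋=5 ⌊2040/349⌋=5 ⌊2295/349⌋=6
  n=10…19: ⌊2550/349⌋=7 ⌊2805/349⌋=8 ⌊3060/349⌋=8 ⌊3315/349⌋=9 ⌊3570/349⌋=10 ⌊3825/349⌋=10 ⌊4080/349⌋=11 ⌊4335/349⌋=12 ⌊4590/349⌋=13 ⌊4845/349⌋=13
  n=20…29: ⌊5100/349⌋=14 ⌊5355/349⌋=15 ⌊5610/349⌋=16 ⌊5865/349⌋=16 ⌊6120/349⌋=17 ⌊6375/349⌋=18 ⌊6630/349⌋=18 ⌊6885/349⌋=19 ⌊7140/349⌋=20 ⌊7395/349⌋=21
  n=30…39: ⌊7650/349⌋=21 ⌊7905/349⌋=22 ⌊8160/349⌋=23 ⌊8415/349⌋=24 ⌊8670/349⌋=24 ⌊8925/349⌋=25 ⌊9180/349⌋=26 ⌊9435/349⌋=27 ⌊9690/349⌋=27 ⌊9945/349⌋=28
  n=40…49: ⌊10200/349⌋=29 ⌊10455/349⌋=29 ⌊10710/349⌋=30 ⌊10965/349⌋=31 ⌊11220/349⌋=32 ⌊11475/349⌋=32 ⌊11730/349⌋=33 ⌊11985/349⌋=34 ⌊12240/349⌋=35 ⌊12495/349⌋=35
  n=50…59: ⌊12750/349⌋=36 ⌊13005/349⌋=37 ⌊13260/349⌋=37 ⌊13515/349⌋=38 ⌊13770/349⌋=39 ⌊14025/349⌋=40 ⌊14280/349⌋=40 ⌊14535/349⌋=41 ⌊14790/349⌋=42 ⌊15045/349⌋=43
  n=60…69: ⌊15300/349⌋=43 ⌊15555/349⌋=44 ⌊15810/349⌋=45 ⌊16065/349⌋=46 ⌊16320/349⌋=46 ⌊16575/349⌋=47 ⌊16830/349⌋=48 ⌊17085/349⌋=48 ⌊17340/349⌋=49 ⌊17595/349⌋=50
  n=70…79: ⌊17850/349⌋=51 ⌊18105/349⌋=51 ⌊18360/349⌋=52 ⌊18615/349⌋=53 ⌊18870/349⌋=54 ⌊19125/349⌋=54 ⌊19380/349⌋=55 ⌊19635/349⌋=56 ⌊19890/349⌋=56 ⌊20145/349⌋=57
  n=80…89: ⌊20400/349⌋=58 ⌊20655/349⌋=59 ⌊20910/349⌋=59 ⌊21165/349⌋=60 ⌊21420/349⌋=61 ⌊21675/349⌋=62 ⌊21930/349⌋=62 ⌊22185/349⌋=63 ⌊22440/349⌋=64 ⌊22695/349⌋=65
  n=90…99: ⌊22950/349⌋=65 ⌊23205/349⌋=66 ⌊23460/349⌋=67 ⌊23715/349⌋=67 ⌊23970/349⌋=68 ⌊24225/349⌋=69 ⌊24480/349⌋=70 ⌊24735/349⌋=70 ⌊24990/349⌋=71 ⌊25245/349⌋=72
  n=100…109: ⌊25500/349⌋=73 ⌊25755/349⌋=73 ⌊26010/349⌋=74 ⌊26265/349⌋=75 ⌊26520/349⌋=75 ⌊26775/349⌋=76 ⌊27030/349⌋=77 ⌊27285/349⌋=78 ⌊27540/349⌋=78 ⌊27795/349⌋=79
  n=110…119: ⌊28050/349⌋=80 ⌊28305/349⌋=81 ⌊28560/349⌋=81 ⌊28815/349⌋=82 ⌊29070/349⌋=83 ⌊29325/349⌋=84 ⌊29580/349⌋=84 ⌊29835/349⌋=85 ⌊30090/349⌋=86 ⌊30345/349⌋=86
  n=120…129: ⌊30600/349⌋=87 ⌊30855/349⌋=88 ⌊31110/349⌋=89 ⌊31365/349⌋=89 ⌊31620/349⌋=90 ⌊31875/349⌋=91 ⌊32130/349⌋=92 ⌊32385/349⌋=92 ⌊32640/349⌋=93 ⌊32895/349⌋=94
  n=130…132: ⌊33150/349⌋=94 ⌊33405/349⌋=95 ⌊33660/349⌋=96
s_n = t_(n+1) − t_n for n = 0 … 131 gives
prefix = 011011101110110111011101101110111011101101110111011011101110111011011101110110111011101110110111011101101110111011101101110111011011
slide a length-3 window over [0..2] … [129..131] (130 windows); first occurrence of each distinct factor:
  [  0..  2] 011
  [  1..  3] 110
  [  2..  4] 101
  [  4..  6] 111
  (the other 126 windows repeat one of these)
distinct factors: {011, 101, 110, 111}
count = 4  (Sturmian bound for length 3 is 4)

4


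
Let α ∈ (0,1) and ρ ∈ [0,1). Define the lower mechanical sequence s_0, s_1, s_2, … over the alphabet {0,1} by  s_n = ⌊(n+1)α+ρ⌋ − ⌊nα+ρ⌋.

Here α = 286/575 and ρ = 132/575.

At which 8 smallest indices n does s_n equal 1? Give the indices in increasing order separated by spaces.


1 3 5 7 9 11 13 15

n=0: ⌊418/575⌋−⌊132/575⌋ = 0−0 = 0
n=1: ⌊704/575⌋−⌊418/575⌋ = 1−0 = 1  ← one
n=2: ⌊990/575⌋−⌊704/575⌋ = 1−1 = 0
n=3: ⌊1276/575⌋−⌊990/575⌋ = 2−1 = 1  ← one
n=4: ⌊1562/575⌋−⌊1276/575⌋ = 2−2 = 0
n=5: ⌊1848/575⌋−⌊1562/575⌋ = 3−2 = 1  ← one
n=6: ⌊2134/575⌋−⌊1848/575⌋ = 3−3 = 0
n=7: ⌊2420/575⌋−⌊2134/575⌋ = 4−3 = 1  ← one
n=8: ⌊2706/575⌋−⌊2420/575⌋ = 4−4 = 0
n=9: ⌊2992/575⌋−⌊2706/575⌋ = 5−4 = 1  ← one
n=10: ⌊3278/575⌋−⌊2992/575⌋ = 5−5 = 0
n=11: ⌊3564/575⌋−⌊3278/575⌋ = 6−5 = 1  ← one
n=12: ⌊3850/575⌋−⌊3564/575⌋ = 6−6 = 0
n=13: ⌊4136/575⌋−⌊3850/575⌋ = 7−6 = 1  ← one
n=14: ⌊4422/575⌋−⌊4136/575⌋ = 7−7 = 0
n=15: ⌊4708/575⌋−⌊4422/575⌋ = 8−7 = 1  ← one
positions of the first 8 ones: 1 3 5 7 9 11 13 15


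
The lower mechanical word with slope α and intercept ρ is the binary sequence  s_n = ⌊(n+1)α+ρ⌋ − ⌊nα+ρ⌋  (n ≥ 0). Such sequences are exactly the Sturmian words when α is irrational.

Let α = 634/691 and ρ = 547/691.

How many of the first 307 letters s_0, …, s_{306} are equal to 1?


#1s = Σ_{n=0}^{306} s_n = Σ_{n=0}^{306} (⌊(n+1)α+ρ⌋ − ⌊nα+ρ⌋)
the sum telescopes: every ⌊nα+ρ⌋ with 0 < n < 307 appears once with + and once with −, leaving ⌊307α+ρ⌋ − ⌊0·α+ρ⌋
307α + ρ = (307·634 + 547) / 691 = 195185/691
ρ = 547/691
⌊195185/691⌋ = 282,  ⌊547/691⌋ = 0
#1s = 282 − 0 = 282

282


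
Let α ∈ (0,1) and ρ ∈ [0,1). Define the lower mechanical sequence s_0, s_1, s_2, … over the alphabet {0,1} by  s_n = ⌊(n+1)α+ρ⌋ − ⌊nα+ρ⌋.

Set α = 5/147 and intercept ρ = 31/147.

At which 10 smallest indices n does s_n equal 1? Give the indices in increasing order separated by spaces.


n=0: ⌊36/147⌋−⌊31/147⌋ = 0−0 = 0
n=1: ⌊41/147⌋−⌊36/147⌋ = 0−0 = 0
  …
n=23: ⌊151/147⌋−⌊146/147⌋ = 1−0 = 1  ← one
n=24: ⌊156/147⌋−⌊151/147⌋ = 1−1 = 0
n=25: ⌊161/147⌋−⌊156/147⌋ = 1−1 = 0
  …
n=52: ⌊296/147⌋−⌊291/147⌋ = 2−1 = 1  ← one
n=53: ⌊301/147⌋−⌊296/147⌋ = 2−2 = 0
n=54: ⌊306/147⌋−⌊301/147⌋ = 2−2 = 0
  …
n=81: ⌊441/147⌋−⌊436/147⌋ = 3−2 = 1  ← one
n=82: ⌊446/147⌋−⌊441/147⌋ = 3−3 = 0
n=83: ⌊451/147⌋−⌊446/147⌋ = 3−3 = 0
  …
n=111: ⌊591/147⌋−⌊586/147⌋ = 4−3 = 1  ← one
n=112: ⌊596/147⌋−⌊591/147⌋ = 4−4 = 0
n=113: ⌊601/147⌋−⌊596/147⌋ = 4−4 = 0
  …
n=140: ⌊736/147⌋−⌊731/147⌋ = 5−4 = 1  ← one
n=141: ⌊741/147⌋−⌊736/147⌋ = 5−5 = 0
n=142: ⌊746/147⌋−⌊741/147⌋ = 5−5 = 0
  …
n=170: ⌊886/147⌋−⌊881/147⌋ = 6−5 = 1  ← one
n=171: ⌊891/147⌋−⌊886/147⌋ = 6−6 = 0
n=172: ⌊896/147⌋−⌊891/147⌋ = 6−6 = 0
  …
n=199: ⌊1031/147⌋−⌊1026/147⌋ = 7−6 = 1  ← one
n=200: ⌊1036/147⌋−⌊1031/147⌋ = 7−7 = 0
n=201: ⌊1041/147⌋−⌊1036/147⌋ = 7−7 = 0
  …
n=228: ⌊1176/147⌋−⌊1171/147⌋ = 8−7 = 1  ← one
n=229: ⌊1181/147⌋−⌊1176/147⌋ = 8−8 = 0
n=230: ⌊1186/147⌋−⌊1181/147⌋ = 8−8 = 0
  …
n=258: ⌊1326/147⌋−⌊1321/147⌋ = 9−8 = 1  ← one
n=259: ⌊1331/147⌋−⌊1326/147⌋ = 9−9 = 0
n=260: ⌊1336/147⌋−⌊1331/147⌋ = 9−9 = 0
  …
n=287: ⌊1471/147⌋−⌊1466/147⌋ = 10−9 = 1  ← one
positions of the first 10 ones: 23 52 81 111 140 170 199 228 258 287

23 52 81 111 140 170 199 228 258 287


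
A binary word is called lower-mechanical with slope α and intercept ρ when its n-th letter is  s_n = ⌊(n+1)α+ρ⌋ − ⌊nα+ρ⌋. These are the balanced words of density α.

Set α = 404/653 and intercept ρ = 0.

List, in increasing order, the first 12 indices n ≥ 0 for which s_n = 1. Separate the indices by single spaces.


1 3 4 6 8 9 11 12 14 16 17 19

n=0: ⌊404/653⌋−⌊0/653⌋ = 0−0 = 0
n=1: ⌊808/653⌋−⌊404/653⌋ = 1−0 = 1  ← one
n=2: ⌊1212/653⌋−⌊808/653⌋ = 1−1 = 0
n=3: ⌊1616/653⌋−⌊1212/653⌋ = 2−1 = 1  ← one
n=4: ⌊2020/653⌋−⌊1616/653⌋ = 3−2 = 1  ← one
n=5: ⌊2424/653⌋−⌊2020/653⌋ = 3−3 = 0
n=6: ⌊2828/653⌋−⌊2424/653⌋ = 4−3 = 1  ← one
n=7: ⌊3232/653⌋−⌊2828/653⌋ = 4−4 = 0
n=8: ⌊3636/653⌋−⌊3232/653⌋ = 5−4 = 1  ← one
n=9: ⌊4040/653⌋−⌊3636/653⌋ = 6−5 = 1  ← one
n=10: ⌊4444/653⌋−⌊4040/653⌋ = 6−6 = 0
n=11: ⌊4848/653⌋−⌊4444/653⌋ = 7−6 = 1  ← one
n=12: ⌊5252/653⌋−⌊4848/653⌋ = 8−7 = 1  ← one
n=13: ⌊5656/653⌋−⌊5252/653⌋ = 8−8 = 0
n=14: ⌊6060/653⌋−⌊5656/653⌋ = 9−8 = 1  ← one
n=15: ⌊6464/653⌋−⌊6060/653⌋ = 9−9 = 0
n=16: ⌊6868/653⌋−⌊6464/653⌋ = 10−9 = 1  ← one
n=17: ⌊7272/653⌋−⌊6868/653⌋ = 11−10 = 1  ← one
n=18: ⌊7676/653⌋−⌊7272/653⌋ = 11−11 = 0
n=19: ⌊8080/653⌋−⌊7676/653⌋ = 12−11 = 1  ← one
positions of the first 12 ones: 1 3 4 6 8 9 11 12 14 16 17 19


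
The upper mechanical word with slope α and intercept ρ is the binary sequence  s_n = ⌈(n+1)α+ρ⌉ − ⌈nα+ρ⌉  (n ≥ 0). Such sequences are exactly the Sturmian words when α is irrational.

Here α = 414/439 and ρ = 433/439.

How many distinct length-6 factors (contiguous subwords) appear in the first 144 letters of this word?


7

t_n = ⌈(n·414+433)/439⌉ for n = 0 … 144:
  n=0…9: ⌈433/439⌉=1 ⌈847/439⌉=2 ⌈1261/439⌉=3 ⌈1675/439⌉=4 ⌈2089/439⌉=5 ⌈2503/439⌉=6 ⌈2917/439⌉=7 ⌈3331/439⌉=8 ⌈3745/439⌉=9 ⌈4159/439⌉=10
  n=10…19: ⌈4573/439⌉=11 ⌈4987/439⌉=12 ⌈5401/439⌉=13 ⌈5815/439⌉=14 ⌈6229/439⌉=15 ⌈6643/439⌉=16 ⌈7057/439⌉=17 ⌈7471/439⌉=18 ⌈7885/439⌉=18 ⌈8299/439⌉=19
  n=20…29: ⌈8713/439⌉=20 ⌈9127/439⌉=21 ⌈9541/439⌉=22 ⌈9955/439⌉=23 ⌈10369/439⌉=24 ⌈10783/439⌉=25 ⌈11197/439⌉=26 ⌈11611/439⌉=27 ⌈12025/439⌉=28 ⌈12439/439⌉=29
  n=30…39: ⌈12853/439⌉=30 ⌈13267/439⌉=31 ⌈13681/439⌉=32 ⌈14095/439⌉=33 ⌈14509/439⌉=34 ⌈14923/439⌉=34 ⌈15337/439⌉=35 ⌈15751/439⌉=36 ⌈16165/439⌉=37 ⌈16579/439⌉=38
  n=40…49: ⌈16993/439⌉=39 ⌈17407/439⌉=40 ⌈17821/439⌉=41 ⌈18235/439⌉=42 ⌈18649/439⌉=43 ⌈19063/439⌉=44 ⌈19477/439⌉=45 ⌈19891/439⌉=46 ⌈20305/439⌉=47 ⌈20719/439⌉=48
  n=50…59: ⌈21133/439⌉=49 ⌈21547/439⌉=50 ⌈21961/439⌉=51 ⌈22375/439⌉=51 ⌈22789/439⌉=52 ⌈23203/439⌉=53 ⌈23617/439⌉=54 ⌈24031/439⌉=55 ⌈24445/439⌉=56 ⌈24859/439⌉=57
  n=60…69: ⌈25273/439⌉=58 ⌈25687/439⌉=59 ⌈26101/439⌉=60 ⌈26515/439⌉=61 ⌈26929/439⌉=62 ⌈27343/439⌉=63 ⌈27757/439⌉=64 ⌈28171/439⌉=65 ⌈28585/439⌉=66 ⌈28999/439⌉=67
  n=70…79: ⌈29413/439⌉=67 ⌈29827/439⌉=68 ⌈30241/439⌉=69 ⌈30655/439⌉=70 ⌈31069/439⌉=71 ⌈31483/439⌉=72 ⌈31897/439⌉=73 ⌈32311/439⌉=74 ⌈32725/439⌉=75 ⌈33139/439⌉=76
  n=80…89: ⌈33553/439⌉=77 ⌈33967/439⌉=78 ⌈34381/439⌉=79 ⌈34795/439⌉=80 ⌈35209/439⌉=81 ⌈35623/439⌉=82 ⌈36037/439⌉=83 ⌈36451/439⌉=84 ⌈36865/439⌉=84 ⌈37279/439⌉=85
  n=90…99: ⌈37693/439⌉=86 ⌈38107/439⌉=87 ⌈38521/439⌉=88 ⌈38935/439⌉=89 ⌈39349/439⌉=90 ⌈39763/439⌉=91 ⌈40177/439⌉=92 ⌈40591/439⌉=93 ⌈41005/439⌉=94 ⌈41419/439⌉=95
  n=100…109: ⌈41833/439⌉=96 ⌈42247/439⌉=97 ⌈42661/439⌉=98 ⌈43075/439⌉=99 ⌈43489/439⌉=100 ⌈43903/439⌉=101 ⌈44317/439⌉=101 ⌈44731/439⌉=102 ⌈45145/439⌉=103 ⌈45559/439⌉=104
  n=110…119: ⌈45973/439⌉=105 ⌈46387/439⌉=106 ⌈46801/439⌉=107 ⌈47215/439⌉=108 ⌈47629/439⌉=109 ⌈48043/439⌉=110 ⌈48457/439⌉=111 ⌈48871/439⌉=112 ⌈49285/439⌉=113 ⌈49699/439⌉=114
  n=120…129: ⌈50113/439⌉=115 ⌈50527/439⌉=116 ⌈50941/439⌉=117 ⌈51355/439⌉=117 ⌈51769/439⌉=118 ⌈52183/439⌉=119 ⌈52597/439⌉=120 ⌈53011/439⌉=121 ⌈53425/439⌉=122 ⌈53839/439⌉=123
  n=130…139: ⌈54253/439⌉=124 ⌈54667/439⌉=125 ⌈55081/439⌉=126 ⌈55495/439⌉=127 ⌈55909/439⌉=128 ⌈56323/439⌉=129 ⌈56737/439⌉=130 ⌈57151/439⌉=131 ⌈57565/439⌉=132 ⌈57979/439⌉=133
  n=140…144: ⌈58393/439⌉=134 ⌈58807/439⌉=134 ⌈59221/439⌉=135 ⌈59635/439⌉=136 ⌈60049/439⌉=137
s_n = t_(n+1) − t_n for n = 0 … 143 gives
prefix = 111111111111111110111111111111111101111111111111111101111111111111111011111111111111111011111111111111111011111111111111110111111111111111110111
slide a length-6 window over [0..5] … [138..143] (139 windows); first occurrence of each distinct factor:
  [  0..  5] 111111
  [ 12.. 17] 111110
  [ 13.. 18] 111101
  [ 14.. 19] 111011
  [ 15.. 20] 110111
  [ 16.. 21] 101111
  [ 17.. 22] 011111
  (the other 132 windows repeat one of these)
distinct factors: {011111, 101111, 110111, 111011, 111101, 111110, 111111}
count = 7  (Sturmian bound for length 6 is 7)


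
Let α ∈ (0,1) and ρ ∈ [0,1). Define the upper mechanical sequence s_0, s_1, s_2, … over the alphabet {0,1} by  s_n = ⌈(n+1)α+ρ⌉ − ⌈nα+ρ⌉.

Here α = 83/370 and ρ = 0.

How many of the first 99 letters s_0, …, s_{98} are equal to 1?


23

#1s = Σ_{n=0}^{98} s_n = Σ_{n=0}^{98} (⌈(n+1)α+ρ⌉ − ⌈nα+ρ⌉)
the sum telescopes: every ⌈nα+ρ⌉ with 0 < n < 99 appears once with + and once with −, leaving ⌈99α+ρ⌉ − ⌈0·α+ρ⌉
99α + ρ = (99·83) / 370 = 8217/370
ρ = 0/370
⌈8217/370⌉ = 23,  ⌈0/370⌉ = 0
#1s = 23 − 0 = 23


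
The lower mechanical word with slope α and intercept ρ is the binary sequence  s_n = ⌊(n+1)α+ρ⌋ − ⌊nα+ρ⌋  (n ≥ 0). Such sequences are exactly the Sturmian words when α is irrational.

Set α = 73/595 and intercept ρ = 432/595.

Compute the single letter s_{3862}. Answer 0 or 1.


(n+1)α + ρ = (3863·73 + 432) / 595 = 282431/595
nα + ρ     = (3862·73 + 432) / 595 = 282358/595
⌊282431/595⌋ = 474,  ⌊282358/595⌋ = 474
s_{3862} = 474 − 474 = 0

0


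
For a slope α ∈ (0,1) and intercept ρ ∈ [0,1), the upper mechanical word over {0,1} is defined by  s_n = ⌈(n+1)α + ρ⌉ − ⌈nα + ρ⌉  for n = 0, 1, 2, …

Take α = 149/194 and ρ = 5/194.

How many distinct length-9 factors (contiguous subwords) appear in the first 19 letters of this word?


10

t_n = ⌈(n·149+5)/194⌉ for n = 0 … 19:
  n=0…9: ⌈5/194⌉=1 ⌈154/194⌉=1 ⌈303/194⌉=2 ⌈452/194⌉=3 ⌈601/194⌉=4 ⌈750/194⌉=4 ⌈899/194⌉=5 ⌈1048/194⌉=6 ⌈1197/194⌉=7 ⌈1346/194⌉=7
  n=10…19: ⌈1495/194⌉=8 ⌈1644/194⌉=9 ⌈1793/194⌉=10 ⌈1942/194⌉=11 ⌈2091/194⌉=11 ⌈2240/194⌉=12 ⌈2389/194⌉=13 ⌈2538/194⌉=14 ⌈2687/194⌉=14 ⌈2836/194⌉=15
s_n = t_(n+1) − t_n for n = 0 … 18 gives
prefix = 0111011101111011101
slide a length-9 window over [0..8] … [10..18] (11 windows); first occurrence of each distinct factor:
  [  0..  8] 011101110
  [  1..  9] 111011101
  [  2.. 10] 110111011
  [  3.. 11] 101110111
  [  4.. 12] 011101111
  [  5.. 13] 111011110
  [  6.. 14] 110111101
  [  7.. 15] 101111011
  [  8.. 16] 011110111
  [  9.. 17] 111101110
  (the other 1 window repeats one of these)
distinct factors: {011101110, 011101111, 011110111, 101110111, 101111011, 110111011, 110111101, 111011101, 111011110, 111101110}
count = 10  (Sturmian bound for length 9 is 10)


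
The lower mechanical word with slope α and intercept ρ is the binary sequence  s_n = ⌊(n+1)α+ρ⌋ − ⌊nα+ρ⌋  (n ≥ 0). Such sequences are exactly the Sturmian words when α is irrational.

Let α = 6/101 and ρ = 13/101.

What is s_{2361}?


(n+1)α + ρ = (2362·6 + 13) / 101 = 14185/101
nα + ρ     = (2361·6 + 13) / 101 = 14179/101
⌊14185/101⌋ = 140,  ⌊14179/101⌋ = 140
s_{2361} = 140 − 140 = 0

0


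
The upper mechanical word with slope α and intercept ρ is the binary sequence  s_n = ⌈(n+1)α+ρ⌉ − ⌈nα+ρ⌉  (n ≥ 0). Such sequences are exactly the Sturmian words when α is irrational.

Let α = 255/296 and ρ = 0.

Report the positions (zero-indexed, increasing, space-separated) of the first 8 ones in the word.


0 1 2 3 4 5 6 8

n=0: ⌈255/296⌉−⌈0/296⌉ = 1−0 = 1  ← one
n=1: ⌈510/296⌉−⌈255/296⌉ = 2−1 = 1  ← one
n=2: ⌈765/296⌉−⌈510/296⌉ = 3−2 = 1  ← one
n=3: ⌈1020/296⌉−⌈765/296⌉ = 4−3 = 1  ← one
n=4: ⌈1275/296⌉−⌈1020/296⌉ = 5−4 = 1  ← one
n=5: ⌈1530/296⌉−⌈1275/296⌉ = 6−5 = 1  ← one
n=6: ⌈1785/296⌉−⌈1530/296⌉ = 7−6 = 1  ← one
n=7: ⌈2040/296⌉−⌈1785/296⌉ = 7−7 = 0
n=8: ⌈2295/296⌉−⌈2040/296⌉ = 8−7 = 1  ← one
positions of the first 8 ones: 0 1 2 3 4 5 6 8


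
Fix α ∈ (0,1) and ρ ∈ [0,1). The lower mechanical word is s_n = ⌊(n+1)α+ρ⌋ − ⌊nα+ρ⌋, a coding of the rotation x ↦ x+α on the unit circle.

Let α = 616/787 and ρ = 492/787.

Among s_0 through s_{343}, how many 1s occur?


269

#1s = Σ_{n=0}^{343} s_n = Σ_{n=0}^{343} (⌊(n+1)α+ρ⌋ − ⌊nα+ρ⌋)
the sum telescopes: every ⌊nα+ρ⌋ with 0 < n < 344 appears once with + and once with −, leaving ⌊344α+ρ⌋ − ⌊0·α+ρ⌋
344α + ρ = (344·616 + 492) / 787 = 212396/787
ρ = 492/787
⌊212396/787⌋ = 269,  ⌊492/787⌋ = 0
#1s = 269 − 0 = 269


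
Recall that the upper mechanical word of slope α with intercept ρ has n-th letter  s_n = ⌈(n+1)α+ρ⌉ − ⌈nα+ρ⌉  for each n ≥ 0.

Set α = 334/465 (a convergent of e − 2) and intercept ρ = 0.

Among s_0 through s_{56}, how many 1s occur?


41

#1s = Σ_{n=0}^{56} s_n = Σ_{n=0}^{56} (⌈(n+1)α+ρ⌉ − ⌈nα+ρ⌉)
the sum telescopes: every ⌈nα+ρ⌉ with 0 < n < 57 appears once with + and once with −, leaving ⌈57α+ρ⌉ − ⌈0·α+ρ⌉
57α + ρ = (57·334) / 465 = 19038/465
ρ = 0/465
⌈19038/465⌉ = 41,  ⌈0/465⌉ = 0
#1s = 41 − 0 = 41


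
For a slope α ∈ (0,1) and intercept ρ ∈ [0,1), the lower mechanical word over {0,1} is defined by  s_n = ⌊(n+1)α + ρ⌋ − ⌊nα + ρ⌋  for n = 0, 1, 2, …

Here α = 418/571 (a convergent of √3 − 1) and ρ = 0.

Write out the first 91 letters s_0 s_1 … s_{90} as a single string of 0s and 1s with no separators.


0110111011101101110111011101101110111011101101110111011011101110111011011101110111011011101

n=0: ⌊(1·418)/571⌋ − ⌊(0·418)/571⌋ = ⌊418/571⌋ − ⌊0/571⌋ = 0 − 0 = 0
n=1: ⌊(2·418)/571⌋ − ⌊(1·418)/571⌋ = ⌊836/571⌋ − ⌊418/571⌋ = 1 − 0 = 1
n=2: ⌊(3·418)/571⌋ − ⌊(2·418)/571⌋ = ⌊1254/571⌋ − ⌊836/571⌋ = 2 − 1 = 1
n=3: ⌊(4·418)/571⌋ − ⌊(3·418)/571⌋ = ⌊1672/571⌋ − ⌊1254/571⌋ = 2 − 2 = 0
n=4: ⌊(5·418)/571⌋ − ⌊(4·418)/571⌋ = ⌊2090/571⌋ − ⌊1672/571⌋ = 3 − 2 = 1
n=5: ⌊(6·418)/571⌋ − ⌊(5·418)/571⌋ = ⌊2508/571⌋ − ⌊2090/571⌋ = 4 − 3 = 1
n=6: ⌊(7·418)/571⌋ − ⌊(6·418)/571⌋ = ⌊2926/571⌋ − ⌊2508/571⌋ = 5 − 4 = 1
n=7: ⌊(8·418)/571⌋ − ⌊(7·418)/571⌋ = ⌊3344/571⌋ − ⌊2926/571⌋ = 5 − 5 = 0
n=8: ⌊(9·418)/571⌋ − ⌊(8·418)/571⌋ = ⌊3762/571⌋ − ⌊3344/571⌋ = 6 − 5 = 1
n=9: ⌊(10·418)/571⌋ − ⌊(9·418)/571⌋ = ⌊4180/571⌋ − ⌊3762/571⌋ = 7 − 6 = 1
n=10: ⌊(11·418)/571⌋ − ⌊(10·418)/571⌋ = ⌊4598/571⌋ − ⌊4180/571⌋ = 8 − 7 = 1
n=11: ⌊(12·418)/571⌋ − ⌊(11·418)/571⌋ = ⌊5016/571⌋ − ⌊4598/571⌋ = 8 − 8 = 0
n=12: ⌊(13·418)/571⌋ − ⌊(12·418)/571⌋ = ⌊5434/571⌋ − ⌊5016/571⌋ = 9 − 8 = 1
n=13: ⌊(14·418)/571⌋ − ⌊(13·418)/571⌋ = ⌊5852/571⌋ − ⌊5434/571⌋ = 10 − 9 = 1
n=14: ⌊(15·418)/571⌋ − ⌊(14·418)/571⌋ = ⌊6270/571⌋ − ⌊5852/571⌋ = 10 − 10 = 0
n=15: ⌊(16·418)/571⌋ − ⌊(15·418)/571⌋ = ⌊6688/571⌋ − ⌊6270/571⌋ = 11 − 10 = 1
n=16: ⌊(17·418)/571⌋ − ⌊(16·418)/571⌋ = ⌊7106/571⌋ − ⌊6688/571⌋ = 12 − 11 = 1
n=17: ⌊(18·418)/571⌋ − ⌊(17·418)/571⌋ = ⌊7524/571⌋ − ⌊7106/571⌋ = 13 − 12 = 1
n=18: ⌊(19·418)/571⌋ − ⌊(18·418)/571⌋ = ⌊7942/571⌋ − ⌊7524/571⌋ = 13 − 13 = 0
n=19: ⌊(20·418)/571⌋ − ⌊(19·418)/571⌋ = ⌊8360/571⌋ − ⌊7942/571⌋ = 14 − 13 = 1
n=20: ⌊(21·418)/571⌋ − ⌊(20·418)/571⌋ = ⌊8778/571⌋ − ⌊8360/571⌋ = 15 − 14 = 1
n=21: ⌊(22·418)/571⌋ − ⌊(21·418)/571⌋ = ⌊9196/571⌋ − ⌊8778/571⌋ = 16 − 15 = 1
n=22: ⌊(23·418)/571⌋ − ⌊(22·418)/571⌋ = ⌊9614/571⌋ − ⌊9196/571⌋ = 16 − 16 = 0
n=23: ⌊(24·418)/571⌋ − ⌊(23·418)/571⌋ = ⌊10032/571⌋ − ⌊9614/571⌋ = 17 − 16 = 1
n=24: ⌊(25·418)/571⌋ − ⌊(24·418)/571⌋ = ⌊10450/571⌋ − ⌊10032/571⌋ = 18 − 17 = 1
n=25: ⌊(26·418)/571⌋ − ⌊(25·418)/571⌋ = ⌊10868/571⌋ − ⌊10450/571⌋ = 19 − 18 = 1
n=26: ⌊(27·418)/571⌋ − ⌊(26·418)/571⌋ = ⌊11286/571⌋ − ⌊10868/571⌋ = 19 − 19 = 0
n=27: ⌊(28·418)/571⌋ − ⌊(27·418)/571⌋ = ⌊11704/571⌋ − ⌊11286/571⌋ = 20 − 19 = 1
n=28: ⌊(29·418)/571⌋ − ⌊(28·418)/571⌋ = ⌊12122/571⌋ − ⌊11704/571⌋ = 21 − 20 = 1
n=29: ⌊(30·418)/571⌋ − ⌊(29·418)/571⌋ = ⌊12540/571⌋ − ⌊12122/571⌋ = 21 − 21 = 0
n=30: ⌊(31·418)/571⌋ − ⌊(30·418)/571⌋ = ⌊12958/571⌋ − ⌊12540/571⌋ = 22 − 21 = 1
n=31: ⌊(32·418)/571⌋ − ⌊(31·418)/571⌋ = ⌊13376/571⌋ − ⌊12958/571⌋ = 23 − 22 = 1
n=32: ⌊(33·418)/571⌋ − ⌊(32·418)/571⌋ = ⌊13794/571⌋ − ⌊13376/571⌋ = 24 − 23 = 1
n=33: ⌊(34·418)/571⌋ − ⌊(33·418)/571⌋ = ⌊14212/571⌋ − ⌊13794/571⌋ = 24 − 24 = 0
n=34: ⌊(35·418)/571⌋ − ⌊(34·418)/571⌋ = ⌊14630/571⌋ − ⌊14212/571⌋ = 25 − 24 = 1
n=35: ⌊(36·418)/571⌋ − ⌊(35·418)/571⌋ = ⌊15048/571⌋ − ⌊14630/571⌋ = 26 − 25 = 1
n=36: ⌊(37·418)/571⌋ − ⌊(36·418)/571⌋ = ⌊15466/571⌋ − ⌊15048/571⌋ = 27 − 26 = 1
n=37: ⌊(38·418)/571⌋ − ⌊(37·418)/571⌋ = ⌊15884/571⌋ − ⌊15466/571⌋ = 27 − 27 = 0
n=38: ⌊(39·418)/571⌋ − ⌊(38·418)/571⌋ = ⌊16302/571⌋ − ⌊15884/571⌋ = 28 − 27 = 1
n=39: ⌊(40·418)/571⌋ − ⌊(39·418)/571⌋ = ⌊16720/571⌋ − ⌊16302/571⌋ = 29 − 28 = 1
n=40: ⌊(41·418)/571⌋ − ⌊(40·418)/571⌋ = ⌊17138/571⌋ − ⌊16720/571⌋ = 30 − 29 = 1
n=41: ⌊(42·418)/571⌋ − ⌊(41·418)/571⌋ = ⌊17556/571⌋ − ⌊17138/571⌋ = 30 − 30 = 0
n=42: ⌊(43·418)/571⌋ − ⌊(42·418)/571⌋ = ⌊17974/571⌋ − ⌊17556/571⌋ = 31 − 30 = 1
n=43: ⌊(44·418)/571⌋ − ⌊(43·418)/571⌋ = ⌊18392/571⌋ − ⌊17974/571⌋ = 32 − 31 = 1
n=44: ⌊(45·418)/571⌋ − ⌊(44·418)/571⌋ = ⌊18810/571⌋ − ⌊18392/571⌋ = 32 − 32 = 0
n=45: ⌊(46·418)/571⌋ − ⌊(45·418)/571⌋ = ⌊19228/571⌋ − ⌊18810/571⌋ = 33 − 32 = 1
n=46: ⌊(47·418)/571⌋ − ⌊(46·418)/571⌋ = ⌊19646/571⌋ − ⌊19228/571⌋ = 34 − 33 = 1
n=47: ⌊(48·418)/571⌋ − ⌊(47·418)/571⌋ = ⌊20064/571⌋ − ⌊19646/571⌋ = 35 − 34 = 1
n=48: ⌊(49·418)/571⌋ − ⌊(48·418)/571⌋ = ⌊20482/571⌋ − ⌊20064/571⌋ = 35 − 35 = 0
n=49: ⌊(50·418)/571⌋ − ⌊(49·418)/571⌋ = ⌊20900/571⌋ − ⌊20482/571⌋ = 36 − 35 = 1
n=50: ⌊(51·418)/571⌋ − ⌊(50·418)/571⌋ = ⌊21318/571⌋ − ⌊20900/571⌋ = 37 − 36 = 1
n=51: ⌊(52·418)/571⌋ − ⌊(51·418)/571⌋ = ⌊21736/571⌋ − ⌊21318/571⌋ = 38 − 37 = 1
n=52: ⌊(53·418)/571⌋ − ⌊(52·418)/571⌋ = ⌊22154/571⌋ − ⌊21736/571⌋ = 38 − 38 = 0
n=53: ⌊(54·418)/571⌋ − ⌊(53·418)/571⌋ = ⌊22572/571⌋ − ⌊22154/571⌋ = 39 − 38 = 1
n=54: ⌊(55·418)/571⌋ − ⌊(54·418)/571⌋ = ⌊22990/571⌋ − ⌊22572/571⌋ = 40 − 39 = 1
n=55: ⌊(56·418)/571⌋ − ⌊(55·418)/571⌋ = ⌊23408/571⌋ − ⌊22990/571⌋ = 40 − 40 = 0
n=56: ⌊(57·418)/571⌋ − ⌊(56·418)/571⌋ = ⌊23826/571⌋ − ⌊23408/571⌋ = 41 − 40 = 1
n=57: ⌊(58·418)/571⌋ − ⌊(57·418)/571⌋ = ⌊24244/571⌋ − ⌊23826/571⌋ = 42 − 41 = 1
n=58: ⌊(59·418)/571⌋ − ⌊(58·418)/571⌋ = ⌊24662/571⌋ − ⌊24244/571⌋ = 43 − 42 = 1
n=59: ⌊(60·418)/571⌋ − ⌊(59·418)/571⌋ = ⌊25080/571⌋ − ⌊24662/571⌋ = 43 − 43 = 0
n=60: ⌊(61·418)/571⌋ − ⌊(60·418)/571⌋ = ⌊25498/571⌋ − ⌊25080/571⌋ = 44 − 43 = 1
n=61: ⌊(62·418)/571⌋ − ⌊(61·418)/571⌋ = ⌊25916/571⌋ − ⌊25498/571⌋ = 45 − 44 = 1
n=62: ⌊(63·418)/571⌋ − ⌊(62·418)/571⌋ = ⌊26334/571⌋ − ⌊25916/571⌋ = 46 − 45 = 1
n=63: ⌊(64·418)/571⌋ − ⌊(63·418)/571⌋ = ⌊26752/571⌋ − ⌊26334/571⌋ = 46 − 46 = 0
n=64: ⌊(65·418)/571⌋ − ⌊(64·418)/571⌋ = ⌊27170/571⌋ − ⌊26752/571⌋ = 47 − 46 = 1
n=65: ⌊(66·418)/571⌋ − ⌊(65·418)/571⌋ = ⌊27588/571⌋ − ⌊27170/571⌋ = 48 − 47 = 1
n=66: ⌊(67·418)/571⌋ − ⌊(66·418)/571⌋ = ⌊28006/571⌋ − ⌊27588/571⌋ = 49 − 48 = 1
n=67: ⌊(68·418)/571⌋ − ⌊(67·418)/571⌋ = ⌊28424/571⌋ − ⌊28006/571⌋ = 49 − 49 = 0
n=68: ⌊(69·418)/571⌋ − ⌊(68·418)/571⌋ = ⌊28842/571⌋ − ⌊28424/571⌋ = 50 − 49 = 1
n=69: ⌊(70·418)/571⌋ − ⌊(69·418)/571⌋ = ⌊29260/571⌋ − ⌊28842/571⌋ = 51 − 50 = 1
n=70: ⌊(71·418)/571⌋ − ⌊(70·418)/571⌋ = ⌊29678/571⌋ − ⌊29260/571⌋ = 51 − 51 = 0
n=71: ⌊(72·418)/571⌋ − ⌊(71·418)/571⌋ = ⌊30096/571⌋ − ⌊29678/571⌋ = 52 − 51 = 1
n=72: ⌊(73·418)/571⌋ − ⌊(72·418)/571⌋ = ⌊30514/571⌋ − ⌊30096/571⌋ = 53 − 52 = 1
n=73: ⌊(74·418)/571⌋ − ⌊(73·418)/571⌋ = ⌊30932/571⌋ − ⌊30514/571⌋ = 54 − 53 = 1
n=74: ⌊(75·418)/571⌋ − ⌊(74·418)/571⌋ = ⌊31350/571⌋ − ⌊30932/571⌋ = 54 − 54 = 0
n=75: ⌊(76·418)/571⌋ − ⌊(75·418)/571⌋ = ⌊31768/571⌋ − ⌊31350/571⌋ = 55 − 54 = 1
n=76: ⌊(77·418)/571⌋ − ⌊(76·418)/571⌋ = ⌊32186/571⌋ − ⌊31768/571⌋ = 56 − 55 = 1
n=77: ⌊(78·418)/571⌋ − ⌊(77·418)/571⌋ = ⌊32604/571⌋ − ⌊32186/571⌋ = 57 − 56 = 1
n=78: ⌊(79·418)/571⌋ − ⌊(78·418)/571⌋ = ⌊33022/571⌋ − ⌊32604/571⌋ = 57 − 57 = 0
n=79: ⌊(80·418)/571⌋ − ⌊(79·418)/571⌋ = ⌊33440/571⌋ − ⌊33022/571⌋ = 58 − 57 = 1
n=80: ⌊(81·418)/571⌋ − ⌊(80·418)/571⌋ = ⌊33858/571⌋ − ⌊33440/571⌋ = 59 − 58 = 1
n=81: ⌊(82·418)/571⌋ − ⌊(81·418)/571⌋ = ⌊34276/571⌋ − ⌊33858/571⌋ = 60 − 59 = 1
n=82: ⌊(83·418)/571⌋ − ⌊(82·418)/571⌋ = ⌊34694/571⌋ − ⌊34276/571⌋ = 60 − 60 = 0
n=83: ⌊(84·418)/571⌋ − ⌊(83·418)/571⌋ = ⌊35112/571⌋ − ⌊34694/571⌋ = 61 − 60 = 1
n=84: ⌊(85·418)/571⌋ − ⌊(84·418)/571⌋ = ⌊35530/571⌋ − ⌊35112/571⌋ = 62 − 61 = 1
n=85: ⌊(86·418)/571⌋ − ⌊(85·418)/571⌋ = ⌊35948/571⌋ − ⌊35530/571⌋ = 62 − 62 = 0
n=86: ⌊(87·418)/571⌋ − ⌊(86·418)/571⌋ = ⌊36366/571⌋ − ⌊35948/571⌋ = 63 − 62 = 1
n=87: ⌊(88·418)/571⌋ − ⌊(87·418)/571⌋ = ⌊36784/571⌋ − ⌊36366/571⌋ = 64 − 63 = 1
n=88: ⌊(89·418)/571⌋ − ⌊(88·418)/571⌋ = ⌊37202/571⌋ − ⌊36784/571⌋ = 65 − 64 = 1
n=89: ⌊(90·418)/571⌋ − ⌊(89·418)/571⌋ = ⌊37620/571⌋ − ⌊37202/571⌋ = 65 − 65 = 0
n=90: ⌊(91·418)/571⌋ − ⌊(90·418)/571⌋ = ⌊38038/571⌋ − ⌊37620/571⌋ = 66 − 65 = 1
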